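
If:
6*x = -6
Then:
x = -1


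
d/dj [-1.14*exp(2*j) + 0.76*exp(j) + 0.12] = (0.76 - 2.28*exp(j))*exp(j)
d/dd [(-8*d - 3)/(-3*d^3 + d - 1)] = (24*d^3 - 8*d - (8*d + 3)*(9*d^2 - 1) + 8)/(3*d^3 - d + 1)^2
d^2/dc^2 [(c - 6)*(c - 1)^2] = 6*c - 16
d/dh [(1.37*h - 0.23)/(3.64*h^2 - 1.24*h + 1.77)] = (-4.9868*h^2 + 1.6744*h + 2.1397)/(13.2496*h^4 - 9.0272*h^3 + 14.4232*h^2 - 4.3896*h + 3.1329)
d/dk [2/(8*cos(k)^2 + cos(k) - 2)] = 2*(16*cos(k) + 1)*sin(k)/(8*cos(k)^2 + cos(k) - 2)^2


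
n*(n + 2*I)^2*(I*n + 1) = I*n^4 - 3*n^3 - 4*n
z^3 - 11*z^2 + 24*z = z*(z - 8)*(z - 3)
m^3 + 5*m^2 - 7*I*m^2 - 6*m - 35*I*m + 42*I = (m - 1)*(m + 6)*(m - 7*I)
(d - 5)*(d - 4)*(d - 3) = d^3 - 12*d^2 + 47*d - 60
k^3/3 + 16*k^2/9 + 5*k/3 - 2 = (k/3 + 1)*(k - 2/3)*(k + 3)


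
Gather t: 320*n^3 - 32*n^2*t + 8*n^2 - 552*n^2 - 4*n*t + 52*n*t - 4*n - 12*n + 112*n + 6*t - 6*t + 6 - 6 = 320*n^3 - 544*n^2 + 96*n + t*(-32*n^2 + 48*n)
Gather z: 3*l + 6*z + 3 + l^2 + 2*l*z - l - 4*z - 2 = l^2 + 2*l + z*(2*l + 2) + 1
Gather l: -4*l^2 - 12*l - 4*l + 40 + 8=-4*l^2 - 16*l + 48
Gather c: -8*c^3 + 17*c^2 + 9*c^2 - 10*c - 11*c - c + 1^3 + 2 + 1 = -8*c^3 + 26*c^2 - 22*c + 4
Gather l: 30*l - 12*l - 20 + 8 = 18*l - 12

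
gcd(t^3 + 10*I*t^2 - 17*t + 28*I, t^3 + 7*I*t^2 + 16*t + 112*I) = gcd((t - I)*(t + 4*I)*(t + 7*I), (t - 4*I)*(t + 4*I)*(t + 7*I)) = t^2 + 11*I*t - 28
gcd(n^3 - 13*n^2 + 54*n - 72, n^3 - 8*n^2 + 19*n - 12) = n^2 - 7*n + 12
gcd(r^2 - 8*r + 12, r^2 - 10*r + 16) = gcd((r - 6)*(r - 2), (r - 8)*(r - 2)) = r - 2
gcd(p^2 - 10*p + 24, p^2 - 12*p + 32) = p - 4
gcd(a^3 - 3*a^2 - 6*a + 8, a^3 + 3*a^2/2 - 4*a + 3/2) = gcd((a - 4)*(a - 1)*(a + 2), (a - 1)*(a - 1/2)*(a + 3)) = a - 1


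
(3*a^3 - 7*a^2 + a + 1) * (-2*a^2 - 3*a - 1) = -6*a^5 + 5*a^4 + 16*a^3 + 2*a^2 - 4*a - 1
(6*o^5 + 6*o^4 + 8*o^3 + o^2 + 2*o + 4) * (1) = 6*o^5 + 6*o^4 + 8*o^3 + o^2 + 2*o + 4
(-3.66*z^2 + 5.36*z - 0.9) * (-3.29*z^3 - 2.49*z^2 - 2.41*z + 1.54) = 12.0414*z^5 - 8.521*z^4 - 1.5648*z^3 - 16.313*z^2 + 10.4234*z - 1.386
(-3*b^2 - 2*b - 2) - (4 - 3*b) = -3*b^2 + b - 6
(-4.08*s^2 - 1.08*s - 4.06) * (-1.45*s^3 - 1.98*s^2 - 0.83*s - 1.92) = 5.916*s^5 + 9.6444*s^4 + 11.4118*s^3 + 16.7688*s^2 + 5.4434*s + 7.7952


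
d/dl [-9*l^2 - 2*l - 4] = -18*l - 2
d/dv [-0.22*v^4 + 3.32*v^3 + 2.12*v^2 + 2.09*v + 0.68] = -0.88*v^3 + 9.96*v^2 + 4.24*v + 2.09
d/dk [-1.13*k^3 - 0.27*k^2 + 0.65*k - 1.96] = -3.39*k^2 - 0.54*k + 0.65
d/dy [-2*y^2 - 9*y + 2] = -4*y - 9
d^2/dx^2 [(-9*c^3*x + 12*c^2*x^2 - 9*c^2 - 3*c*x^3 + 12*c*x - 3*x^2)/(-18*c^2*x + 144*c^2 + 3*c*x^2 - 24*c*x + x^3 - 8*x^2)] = 6*(288*c^4 + 144*c^3*x - 2652*c^3 + 7*c^2*x^3 - 144*c^2*x^2 + 18*c^2*x - 336*c^2 - 8*c*x^3 + 3*c*x^2 - 168*c*x + 448*c - x^3)/(216*c^3*x^3 - 5184*c^3*x^2 + 41472*c^3*x - 110592*c^3 + 108*c^2*x^4 - 2592*c^2*x^3 + 20736*c^2*x^2 - 55296*c^2*x + 18*c*x^5 - 432*c*x^4 + 3456*c*x^3 - 9216*c*x^2 + x^6 - 24*x^5 + 192*x^4 - 512*x^3)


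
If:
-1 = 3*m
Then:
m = -1/3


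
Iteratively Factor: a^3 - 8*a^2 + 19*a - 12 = (a - 4)*(a^2 - 4*a + 3) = (a - 4)*(a - 3)*(a - 1)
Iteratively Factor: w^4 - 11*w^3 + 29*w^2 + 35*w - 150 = (w - 5)*(w^3 - 6*w^2 - w + 30) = (w - 5)*(w + 2)*(w^2 - 8*w + 15) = (w - 5)^2*(w + 2)*(w - 3)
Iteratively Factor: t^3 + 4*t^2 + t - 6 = (t + 3)*(t^2 + t - 2) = (t + 2)*(t + 3)*(t - 1)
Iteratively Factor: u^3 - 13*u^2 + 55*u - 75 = (u - 3)*(u^2 - 10*u + 25) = (u - 5)*(u - 3)*(u - 5)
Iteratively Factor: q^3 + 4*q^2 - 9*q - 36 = (q + 4)*(q^2 - 9) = (q - 3)*(q + 4)*(q + 3)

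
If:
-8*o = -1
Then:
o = 1/8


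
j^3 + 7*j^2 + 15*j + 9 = (j + 1)*(j + 3)^2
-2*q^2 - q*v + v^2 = (-2*q + v)*(q + v)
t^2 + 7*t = t*(t + 7)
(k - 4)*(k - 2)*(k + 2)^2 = k^4 - 2*k^3 - 12*k^2 + 8*k + 32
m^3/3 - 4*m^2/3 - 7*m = m*(m/3 + 1)*(m - 7)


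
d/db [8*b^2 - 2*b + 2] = 16*b - 2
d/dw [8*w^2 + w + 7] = 16*w + 1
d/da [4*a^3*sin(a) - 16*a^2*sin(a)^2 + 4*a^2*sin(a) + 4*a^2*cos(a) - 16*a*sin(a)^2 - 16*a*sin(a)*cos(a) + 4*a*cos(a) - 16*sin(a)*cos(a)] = 4*a^3*cos(a) + 8*a^2*sin(a) - 16*a^2*sin(2*a) + 4*a^2*cos(a) + 4*a*sin(a) - 16*a*sin(2*a) + 8*a*cos(a) - 16*a - 8*sqrt(2)*sin(2*a + pi/4) + 4*cos(a) - 8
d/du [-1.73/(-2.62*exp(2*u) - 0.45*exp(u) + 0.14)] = (-9.0652*exp(u) - 0.7785)*exp(u)/(2.62*exp(2*u) + 0.45*exp(u) - 0.14)^2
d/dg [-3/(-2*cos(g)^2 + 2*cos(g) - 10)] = 3*(2*cos(g) - 1)*sin(g)/(2*(sin(g)^2 + cos(g) - 6)^2)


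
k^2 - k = k*(k - 1)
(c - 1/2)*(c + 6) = c^2 + 11*c/2 - 3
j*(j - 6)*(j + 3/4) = j^3 - 21*j^2/4 - 9*j/2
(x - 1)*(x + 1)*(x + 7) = x^3 + 7*x^2 - x - 7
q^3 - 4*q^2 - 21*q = q*(q - 7)*(q + 3)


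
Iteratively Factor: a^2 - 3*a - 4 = (a - 4)*(a + 1)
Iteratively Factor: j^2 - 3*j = (j)*(j - 3)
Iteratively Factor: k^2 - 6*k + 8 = (k - 4)*(k - 2)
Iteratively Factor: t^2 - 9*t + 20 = (t - 4)*(t - 5)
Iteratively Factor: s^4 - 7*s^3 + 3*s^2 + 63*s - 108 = (s - 3)*(s^3 - 4*s^2 - 9*s + 36) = (s - 4)*(s - 3)*(s^2 - 9) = (s - 4)*(s - 3)*(s + 3)*(s - 3)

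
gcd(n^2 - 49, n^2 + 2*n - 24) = 1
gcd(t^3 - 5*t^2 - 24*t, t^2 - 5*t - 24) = t^2 - 5*t - 24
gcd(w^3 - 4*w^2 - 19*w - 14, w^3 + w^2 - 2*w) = w + 2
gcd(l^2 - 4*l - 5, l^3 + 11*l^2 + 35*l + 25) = l + 1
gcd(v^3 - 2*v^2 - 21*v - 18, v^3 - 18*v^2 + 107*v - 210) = v - 6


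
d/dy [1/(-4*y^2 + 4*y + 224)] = (2*y - 1)/(4*(-y^2 + y + 56)^2)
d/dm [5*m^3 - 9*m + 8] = 15*m^2 - 9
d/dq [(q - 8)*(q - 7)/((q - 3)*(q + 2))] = 2*(7*q^2 - 62*q + 73)/(q^4 - 2*q^3 - 11*q^2 + 12*q + 36)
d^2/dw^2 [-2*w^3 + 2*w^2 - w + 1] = 4 - 12*w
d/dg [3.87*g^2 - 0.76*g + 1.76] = 7.74*g - 0.76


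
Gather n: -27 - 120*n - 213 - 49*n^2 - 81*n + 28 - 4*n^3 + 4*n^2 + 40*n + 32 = -4*n^3 - 45*n^2 - 161*n - 180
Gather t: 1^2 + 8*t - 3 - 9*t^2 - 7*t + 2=-9*t^2 + t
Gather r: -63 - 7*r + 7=-7*r - 56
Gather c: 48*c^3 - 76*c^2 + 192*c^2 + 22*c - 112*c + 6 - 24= 48*c^3 + 116*c^2 - 90*c - 18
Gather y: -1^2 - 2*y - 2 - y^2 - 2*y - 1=-y^2 - 4*y - 4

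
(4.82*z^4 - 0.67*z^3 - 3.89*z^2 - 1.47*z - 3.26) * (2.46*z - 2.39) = 11.8572*z^5 - 13.168*z^4 - 7.9681*z^3 + 5.6809*z^2 - 4.5063*z + 7.7914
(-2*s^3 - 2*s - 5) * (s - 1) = -2*s^4 + 2*s^3 - 2*s^2 - 3*s + 5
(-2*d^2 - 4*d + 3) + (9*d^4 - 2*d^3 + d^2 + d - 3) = 9*d^4 - 2*d^3 - d^2 - 3*d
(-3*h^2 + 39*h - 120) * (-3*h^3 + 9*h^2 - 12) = 9*h^5 - 144*h^4 + 711*h^3 - 1044*h^2 - 468*h + 1440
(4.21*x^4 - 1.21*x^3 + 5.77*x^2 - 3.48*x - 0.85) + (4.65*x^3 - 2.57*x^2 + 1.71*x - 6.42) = 4.21*x^4 + 3.44*x^3 + 3.2*x^2 - 1.77*x - 7.27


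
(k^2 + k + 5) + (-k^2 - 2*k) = 5 - k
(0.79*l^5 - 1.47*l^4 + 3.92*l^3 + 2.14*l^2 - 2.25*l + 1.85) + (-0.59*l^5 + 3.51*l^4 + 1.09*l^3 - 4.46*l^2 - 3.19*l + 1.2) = 0.2*l^5 + 2.04*l^4 + 5.01*l^3 - 2.32*l^2 - 5.44*l + 3.05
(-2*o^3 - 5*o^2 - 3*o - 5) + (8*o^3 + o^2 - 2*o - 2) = 6*o^3 - 4*o^2 - 5*o - 7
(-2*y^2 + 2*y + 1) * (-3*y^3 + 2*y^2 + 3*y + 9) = 6*y^5 - 10*y^4 - 5*y^3 - 10*y^2 + 21*y + 9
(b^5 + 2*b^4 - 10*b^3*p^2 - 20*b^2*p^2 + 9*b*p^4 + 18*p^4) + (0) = b^5 + 2*b^4 - 10*b^3*p^2 - 20*b^2*p^2 + 9*b*p^4 + 18*p^4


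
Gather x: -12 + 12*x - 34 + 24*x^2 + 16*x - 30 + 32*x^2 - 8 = 56*x^2 + 28*x - 84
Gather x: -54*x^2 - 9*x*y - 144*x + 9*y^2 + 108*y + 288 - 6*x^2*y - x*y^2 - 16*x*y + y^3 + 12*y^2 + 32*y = x^2*(-6*y - 54) + x*(-y^2 - 25*y - 144) + y^3 + 21*y^2 + 140*y + 288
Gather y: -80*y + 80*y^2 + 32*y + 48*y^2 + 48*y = 128*y^2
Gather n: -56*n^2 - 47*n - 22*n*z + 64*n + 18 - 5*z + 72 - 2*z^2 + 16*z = -56*n^2 + n*(17 - 22*z) - 2*z^2 + 11*z + 90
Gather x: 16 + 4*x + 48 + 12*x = 16*x + 64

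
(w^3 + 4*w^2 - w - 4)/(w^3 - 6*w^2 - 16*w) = (-w^3 - 4*w^2 + w + 4)/(w*(-w^2 + 6*w + 16))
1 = 1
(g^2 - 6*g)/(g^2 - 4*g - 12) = g/(g + 2)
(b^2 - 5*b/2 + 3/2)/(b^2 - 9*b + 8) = (b - 3/2)/(b - 8)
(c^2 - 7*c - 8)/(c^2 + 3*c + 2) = (c - 8)/(c + 2)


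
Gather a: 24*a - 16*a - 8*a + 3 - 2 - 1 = 0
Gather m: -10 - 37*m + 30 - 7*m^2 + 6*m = -7*m^2 - 31*m + 20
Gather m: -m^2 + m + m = -m^2 + 2*m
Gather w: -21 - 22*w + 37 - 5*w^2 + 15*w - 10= -5*w^2 - 7*w + 6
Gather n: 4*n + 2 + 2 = 4*n + 4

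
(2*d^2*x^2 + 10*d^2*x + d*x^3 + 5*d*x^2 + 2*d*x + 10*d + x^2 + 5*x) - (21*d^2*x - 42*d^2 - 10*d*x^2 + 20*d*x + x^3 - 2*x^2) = 2*d^2*x^2 - 11*d^2*x + 42*d^2 + d*x^3 + 15*d*x^2 - 18*d*x + 10*d - x^3 + 3*x^2 + 5*x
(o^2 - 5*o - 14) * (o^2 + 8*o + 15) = o^4 + 3*o^3 - 39*o^2 - 187*o - 210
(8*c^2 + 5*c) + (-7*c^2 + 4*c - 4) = c^2 + 9*c - 4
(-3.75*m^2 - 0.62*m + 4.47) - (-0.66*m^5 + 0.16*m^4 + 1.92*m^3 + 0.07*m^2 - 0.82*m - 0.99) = 0.66*m^5 - 0.16*m^4 - 1.92*m^3 - 3.82*m^2 + 0.2*m + 5.46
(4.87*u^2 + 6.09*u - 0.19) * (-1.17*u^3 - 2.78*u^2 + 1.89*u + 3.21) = -5.6979*u^5 - 20.6639*u^4 - 7.5036*u^3 + 27.671*u^2 + 19.1898*u - 0.6099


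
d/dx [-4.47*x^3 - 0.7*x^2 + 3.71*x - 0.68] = -13.41*x^2 - 1.4*x + 3.71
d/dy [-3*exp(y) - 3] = -3*exp(y)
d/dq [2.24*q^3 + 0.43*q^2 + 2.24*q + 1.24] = 6.72*q^2 + 0.86*q + 2.24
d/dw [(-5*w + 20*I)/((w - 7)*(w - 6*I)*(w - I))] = 5*((w - 7)*(w - 6*I)*(w - 4*I) - (w - 7)*(w - 6*I)*(w - I) + (w - 7)*(w - 4*I)*(w - I) + (w - 6*I)*(w - 4*I)*(w - I))/((w - 7)^2*(w - 6*I)^2*(w - I)^2)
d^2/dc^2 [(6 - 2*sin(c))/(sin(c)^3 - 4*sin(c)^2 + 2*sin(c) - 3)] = 2*(4*sin(c)^7 - 39*sin(c)^6 + 134*sin(c)^5 - 97*sin(c)^4 - 301*sin(c)^3 + 426*sin(c)^2 - 27*sin(c) - 60)/(sin(c)^3 - 4*sin(c)^2 + 2*sin(c) - 3)^3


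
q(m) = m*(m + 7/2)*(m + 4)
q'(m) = m*(m + 7/2) + m*(m + 4) + (m + 7/2)*(m + 4)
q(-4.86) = -5.68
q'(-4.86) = 11.96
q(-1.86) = -6.53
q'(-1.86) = -3.52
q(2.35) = 87.30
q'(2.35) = 65.82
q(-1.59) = -7.32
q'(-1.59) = -2.27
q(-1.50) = -7.50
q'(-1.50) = -1.75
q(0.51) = 9.22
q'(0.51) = 22.43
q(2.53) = 99.62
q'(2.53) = 71.15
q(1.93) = 62.15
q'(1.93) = 54.12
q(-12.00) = -816.00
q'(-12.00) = 266.00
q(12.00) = 2976.00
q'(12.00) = 626.00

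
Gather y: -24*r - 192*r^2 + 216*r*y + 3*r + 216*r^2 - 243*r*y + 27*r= 24*r^2 - 27*r*y + 6*r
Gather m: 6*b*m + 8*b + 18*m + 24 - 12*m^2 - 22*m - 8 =8*b - 12*m^2 + m*(6*b - 4) + 16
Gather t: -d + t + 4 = -d + t + 4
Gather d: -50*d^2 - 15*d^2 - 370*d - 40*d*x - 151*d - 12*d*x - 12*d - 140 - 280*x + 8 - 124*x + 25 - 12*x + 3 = -65*d^2 + d*(-52*x - 533) - 416*x - 104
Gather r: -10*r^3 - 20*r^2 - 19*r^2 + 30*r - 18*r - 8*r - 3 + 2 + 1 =-10*r^3 - 39*r^2 + 4*r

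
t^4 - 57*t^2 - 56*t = t*(t - 8)*(t + 1)*(t + 7)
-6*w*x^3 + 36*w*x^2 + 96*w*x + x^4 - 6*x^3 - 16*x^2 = x*(-6*w + x)*(x - 8)*(x + 2)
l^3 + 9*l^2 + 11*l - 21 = (l - 1)*(l + 3)*(l + 7)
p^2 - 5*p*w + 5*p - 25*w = (p + 5)*(p - 5*w)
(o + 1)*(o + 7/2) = o^2 + 9*o/2 + 7/2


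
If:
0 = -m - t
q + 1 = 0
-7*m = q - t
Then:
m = 1/8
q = -1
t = -1/8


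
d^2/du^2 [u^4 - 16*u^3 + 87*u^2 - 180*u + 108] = 12*u^2 - 96*u + 174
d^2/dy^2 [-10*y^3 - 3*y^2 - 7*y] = -60*y - 6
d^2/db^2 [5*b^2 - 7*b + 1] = 10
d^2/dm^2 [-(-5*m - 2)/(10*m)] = 2/(5*m^3)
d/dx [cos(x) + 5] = -sin(x)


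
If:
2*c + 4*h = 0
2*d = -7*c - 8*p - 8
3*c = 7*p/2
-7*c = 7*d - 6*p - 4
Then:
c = -448/653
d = 492/653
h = 224/653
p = -384/653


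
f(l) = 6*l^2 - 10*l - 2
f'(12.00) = 134.00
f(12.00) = 742.00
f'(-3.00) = -46.00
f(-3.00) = 82.00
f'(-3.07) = -46.84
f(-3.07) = 85.25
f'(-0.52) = -16.24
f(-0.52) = 4.82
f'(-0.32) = -13.84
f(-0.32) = 1.81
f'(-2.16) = -35.92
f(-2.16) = 47.59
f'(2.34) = 18.08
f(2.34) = 7.45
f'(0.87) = 0.44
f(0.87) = -6.16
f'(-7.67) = -102.04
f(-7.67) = 427.67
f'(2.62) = 21.44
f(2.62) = 12.99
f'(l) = 12*l - 10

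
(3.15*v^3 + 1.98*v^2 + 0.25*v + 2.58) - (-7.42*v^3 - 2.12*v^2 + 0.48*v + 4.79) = 10.57*v^3 + 4.1*v^2 - 0.23*v - 2.21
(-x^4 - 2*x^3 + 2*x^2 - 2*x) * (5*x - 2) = -5*x^5 - 8*x^4 + 14*x^3 - 14*x^2 + 4*x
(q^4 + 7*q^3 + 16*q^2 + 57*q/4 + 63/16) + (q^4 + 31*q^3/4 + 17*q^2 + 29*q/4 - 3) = 2*q^4 + 59*q^3/4 + 33*q^2 + 43*q/2 + 15/16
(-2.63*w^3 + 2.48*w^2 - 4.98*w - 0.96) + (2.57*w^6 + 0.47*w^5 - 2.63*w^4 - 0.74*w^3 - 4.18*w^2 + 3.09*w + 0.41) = 2.57*w^6 + 0.47*w^5 - 2.63*w^4 - 3.37*w^3 - 1.7*w^2 - 1.89*w - 0.55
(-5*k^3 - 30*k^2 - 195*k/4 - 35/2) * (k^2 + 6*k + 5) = -5*k^5 - 60*k^4 - 1015*k^3/4 - 460*k^2 - 1395*k/4 - 175/2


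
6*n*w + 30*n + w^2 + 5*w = (6*n + w)*(w + 5)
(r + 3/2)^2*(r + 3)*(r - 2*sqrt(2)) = r^4 - 2*sqrt(2)*r^3 + 6*r^3 - 12*sqrt(2)*r^2 + 45*r^2/4 - 45*sqrt(2)*r/2 + 27*r/4 - 27*sqrt(2)/2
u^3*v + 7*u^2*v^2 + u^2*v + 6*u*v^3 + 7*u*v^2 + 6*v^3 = (u + v)*(u + 6*v)*(u*v + v)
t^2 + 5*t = t*(t + 5)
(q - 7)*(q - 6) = q^2 - 13*q + 42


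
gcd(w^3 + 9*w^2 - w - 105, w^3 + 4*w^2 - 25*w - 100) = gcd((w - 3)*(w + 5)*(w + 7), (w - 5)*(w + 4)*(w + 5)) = w + 5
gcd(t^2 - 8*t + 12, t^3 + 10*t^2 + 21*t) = 1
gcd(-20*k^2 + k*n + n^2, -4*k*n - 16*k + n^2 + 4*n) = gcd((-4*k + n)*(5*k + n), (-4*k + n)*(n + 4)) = 4*k - n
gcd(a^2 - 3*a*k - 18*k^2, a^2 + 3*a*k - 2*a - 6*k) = a + 3*k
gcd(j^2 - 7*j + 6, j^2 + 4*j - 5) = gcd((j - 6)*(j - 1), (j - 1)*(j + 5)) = j - 1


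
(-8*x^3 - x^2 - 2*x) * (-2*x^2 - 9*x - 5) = 16*x^5 + 74*x^4 + 53*x^3 + 23*x^2 + 10*x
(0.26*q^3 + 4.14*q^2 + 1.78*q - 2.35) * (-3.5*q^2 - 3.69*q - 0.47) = -0.91*q^5 - 15.4494*q^4 - 21.6288*q^3 - 0.289000000000001*q^2 + 7.8349*q + 1.1045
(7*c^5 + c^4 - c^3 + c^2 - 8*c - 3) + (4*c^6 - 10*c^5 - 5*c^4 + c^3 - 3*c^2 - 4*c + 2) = 4*c^6 - 3*c^5 - 4*c^4 - 2*c^2 - 12*c - 1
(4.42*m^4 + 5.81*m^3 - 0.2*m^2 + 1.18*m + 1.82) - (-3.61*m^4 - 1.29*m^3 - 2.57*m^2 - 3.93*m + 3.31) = 8.03*m^4 + 7.1*m^3 + 2.37*m^2 + 5.11*m - 1.49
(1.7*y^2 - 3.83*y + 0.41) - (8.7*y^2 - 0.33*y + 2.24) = -7.0*y^2 - 3.5*y - 1.83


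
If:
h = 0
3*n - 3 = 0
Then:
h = 0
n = 1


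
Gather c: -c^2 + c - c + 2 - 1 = 1 - c^2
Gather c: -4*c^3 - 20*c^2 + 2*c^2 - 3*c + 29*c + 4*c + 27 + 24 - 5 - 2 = -4*c^3 - 18*c^2 + 30*c + 44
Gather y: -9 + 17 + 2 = 10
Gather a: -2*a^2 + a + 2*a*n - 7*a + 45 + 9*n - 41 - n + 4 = -2*a^2 + a*(2*n - 6) + 8*n + 8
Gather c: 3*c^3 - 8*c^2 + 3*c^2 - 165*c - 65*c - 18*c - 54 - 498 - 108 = 3*c^3 - 5*c^2 - 248*c - 660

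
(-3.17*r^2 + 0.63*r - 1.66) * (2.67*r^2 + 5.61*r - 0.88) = -8.4639*r^4 - 16.1016*r^3 + 1.8917*r^2 - 9.867*r + 1.4608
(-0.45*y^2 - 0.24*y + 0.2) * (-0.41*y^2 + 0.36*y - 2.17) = 0.1845*y^4 - 0.0636*y^3 + 0.8081*y^2 + 0.5928*y - 0.434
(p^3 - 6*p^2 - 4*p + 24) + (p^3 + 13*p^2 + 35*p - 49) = 2*p^3 + 7*p^2 + 31*p - 25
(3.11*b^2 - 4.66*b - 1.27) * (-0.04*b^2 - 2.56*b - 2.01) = -0.1244*b^4 - 7.7752*b^3 + 5.7293*b^2 + 12.6178*b + 2.5527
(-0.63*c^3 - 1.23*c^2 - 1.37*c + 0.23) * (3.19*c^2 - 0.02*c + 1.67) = -2.0097*c^5 - 3.9111*c^4 - 5.3978*c^3 - 1.293*c^2 - 2.2925*c + 0.3841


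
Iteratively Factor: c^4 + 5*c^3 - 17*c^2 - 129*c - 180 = (c + 3)*(c^3 + 2*c^2 - 23*c - 60) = (c + 3)*(c + 4)*(c^2 - 2*c - 15) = (c - 5)*(c + 3)*(c + 4)*(c + 3)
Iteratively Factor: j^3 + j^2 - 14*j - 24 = (j + 3)*(j^2 - 2*j - 8) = (j - 4)*(j + 3)*(j + 2)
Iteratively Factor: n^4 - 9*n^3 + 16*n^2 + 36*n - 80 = (n - 5)*(n^3 - 4*n^2 - 4*n + 16) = (n - 5)*(n - 4)*(n^2 - 4) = (n - 5)*(n - 4)*(n - 2)*(n + 2)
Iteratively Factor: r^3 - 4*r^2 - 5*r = (r + 1)*(r^2 - 5*r) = r*(r + 1)*(r - 5)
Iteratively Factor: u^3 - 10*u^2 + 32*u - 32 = (u - 4)*(u^2 - 6*u + 8) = (u - 4)*(u - 2)*(u - 4)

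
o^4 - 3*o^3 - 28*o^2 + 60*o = o*(o - 6)*(o - 2)*(o + 5)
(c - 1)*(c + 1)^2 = c^3 + c^2 - c - 1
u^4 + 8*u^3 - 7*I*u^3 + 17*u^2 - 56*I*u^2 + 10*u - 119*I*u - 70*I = (u + 1)*(u + 2)*(u + 5)*(u - 7*I)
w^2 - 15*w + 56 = (w - 8)*(w - 7)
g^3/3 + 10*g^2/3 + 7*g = g*(g/3 + 1)*(g + 7)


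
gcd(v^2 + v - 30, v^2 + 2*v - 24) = v + 6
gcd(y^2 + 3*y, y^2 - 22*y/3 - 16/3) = 1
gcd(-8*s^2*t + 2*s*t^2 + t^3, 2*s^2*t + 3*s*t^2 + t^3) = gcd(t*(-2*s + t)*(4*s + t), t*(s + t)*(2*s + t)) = t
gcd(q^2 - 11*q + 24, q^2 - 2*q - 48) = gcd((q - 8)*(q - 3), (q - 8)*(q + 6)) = q - 8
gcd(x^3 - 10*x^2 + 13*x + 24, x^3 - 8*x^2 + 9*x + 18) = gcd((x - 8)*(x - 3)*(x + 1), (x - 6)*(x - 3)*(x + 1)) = x^2 - 2*x - 3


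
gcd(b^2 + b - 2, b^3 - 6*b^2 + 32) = b + 2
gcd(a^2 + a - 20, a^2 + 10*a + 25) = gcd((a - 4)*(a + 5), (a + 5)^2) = a + 5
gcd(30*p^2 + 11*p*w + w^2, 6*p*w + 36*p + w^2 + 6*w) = 6*p + w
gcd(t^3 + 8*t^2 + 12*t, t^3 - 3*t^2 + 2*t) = t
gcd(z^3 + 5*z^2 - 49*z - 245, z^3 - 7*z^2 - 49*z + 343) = z^2 - 49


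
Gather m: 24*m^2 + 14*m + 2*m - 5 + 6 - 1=24*m^2 + 16*m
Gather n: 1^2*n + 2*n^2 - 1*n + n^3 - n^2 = n^3 + n^2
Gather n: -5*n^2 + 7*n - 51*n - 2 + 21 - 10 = -5*n^2 - 44*n + 9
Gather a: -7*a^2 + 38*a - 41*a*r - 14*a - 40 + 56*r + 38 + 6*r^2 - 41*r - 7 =-7*a^2 + a*(24 - 41*r) + 6*r^2 + 15*r - 9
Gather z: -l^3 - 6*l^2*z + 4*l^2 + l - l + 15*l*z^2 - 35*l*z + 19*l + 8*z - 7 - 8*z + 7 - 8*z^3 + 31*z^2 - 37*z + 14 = -l^3 + 4*l^2 + 19*l - 8*z^3 + z^2*(15*l + 31) + z*(-6*l^2 - 35*l - 37) + 14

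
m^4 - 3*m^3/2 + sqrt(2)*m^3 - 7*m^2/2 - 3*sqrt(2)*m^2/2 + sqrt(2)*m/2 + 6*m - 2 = (m - 1)*(m - 1/2)*(m - sqrt(2))*(m + 2*sqrt(2))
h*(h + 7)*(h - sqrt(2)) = h^3 - sqrt(2)*h^2 + 7*h^2 - 7*sqrt(2)*h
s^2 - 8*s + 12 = (s - 6)*(s - 2)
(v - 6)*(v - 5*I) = v^2 - 6*v - 5*I*v + 30*I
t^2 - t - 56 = (t - 8)*(t + 7)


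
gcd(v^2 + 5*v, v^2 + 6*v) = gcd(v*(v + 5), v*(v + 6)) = v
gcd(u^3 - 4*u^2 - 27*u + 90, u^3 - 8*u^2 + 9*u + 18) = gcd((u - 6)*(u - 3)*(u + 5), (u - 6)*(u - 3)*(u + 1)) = u^2 - 9*u + 18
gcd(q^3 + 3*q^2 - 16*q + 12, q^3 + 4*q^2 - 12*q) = q^2 + 4*q - 12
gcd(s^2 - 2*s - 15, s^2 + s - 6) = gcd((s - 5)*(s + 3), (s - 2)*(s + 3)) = s + 3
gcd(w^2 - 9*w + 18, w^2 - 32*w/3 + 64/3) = 1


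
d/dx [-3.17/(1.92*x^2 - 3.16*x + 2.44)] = (12.1728*x - 10.0172)/(1.92*x^2 - 3.16*x + 2.44)^2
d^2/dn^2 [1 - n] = 0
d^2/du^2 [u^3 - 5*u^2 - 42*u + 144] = 6*u - 10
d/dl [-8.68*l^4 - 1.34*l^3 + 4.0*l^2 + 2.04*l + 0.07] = -34.72*l^3 - 4.02*l^2 + 8.0*l + 2.04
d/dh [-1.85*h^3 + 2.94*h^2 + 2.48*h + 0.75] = -5.55*h^2 + 5.88*h + 2.48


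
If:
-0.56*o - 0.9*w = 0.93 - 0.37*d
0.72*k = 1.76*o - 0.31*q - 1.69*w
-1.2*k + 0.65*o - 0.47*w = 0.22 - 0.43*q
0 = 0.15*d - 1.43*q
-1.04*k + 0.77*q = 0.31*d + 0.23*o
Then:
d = 1.28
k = -0.21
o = -0.34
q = 0.13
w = -0.29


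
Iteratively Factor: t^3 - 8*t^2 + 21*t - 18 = (t - 2)*(t^2 - 6*t + 9) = (t - 3)*(t - 2)*(t - 3)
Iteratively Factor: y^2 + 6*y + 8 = (y + 4)*(y + 2)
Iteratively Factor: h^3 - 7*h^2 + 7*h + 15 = (h - 3)*(h^2 - 4*h - 5) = (h - 3)*(h + 1)*(h - 5)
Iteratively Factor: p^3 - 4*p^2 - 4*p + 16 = (p - 2)*(p^2 - 2*p - 8) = (p - 2)*(p + 2)*(p - 4)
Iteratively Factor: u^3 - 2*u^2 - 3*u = (u + 1)*(u^2 - 3*u) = u*(u + 1)*(u - 3)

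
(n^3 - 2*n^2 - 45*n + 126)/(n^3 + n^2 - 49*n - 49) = (n^2 - 9*n + 18)/(n^2 - 6*n - 7)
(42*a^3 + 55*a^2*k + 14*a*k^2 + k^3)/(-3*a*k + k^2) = (-42*a^3 - 55*a^2*k - 14*a*k^2 - k^3)/(k*(3*a - k))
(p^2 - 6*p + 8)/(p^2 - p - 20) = (-p^2 + 6*p - 8)/(-p^2 + p + 20)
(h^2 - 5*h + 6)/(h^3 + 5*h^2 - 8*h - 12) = (h - 3)/(h^2 + 7*h + 6)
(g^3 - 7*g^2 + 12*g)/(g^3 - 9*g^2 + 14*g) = (g^2 - 7*g + 12)/(g^2 - 9*g + 14)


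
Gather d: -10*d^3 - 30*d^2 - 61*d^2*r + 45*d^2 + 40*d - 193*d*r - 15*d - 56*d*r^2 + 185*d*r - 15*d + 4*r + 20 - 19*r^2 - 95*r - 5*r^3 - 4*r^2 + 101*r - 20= -10*d^3 + d^2*(15 - 61*r) + d*(-56*r^2 - 8*r + 10) - 5*r^3 - 23*r^2 + 10*r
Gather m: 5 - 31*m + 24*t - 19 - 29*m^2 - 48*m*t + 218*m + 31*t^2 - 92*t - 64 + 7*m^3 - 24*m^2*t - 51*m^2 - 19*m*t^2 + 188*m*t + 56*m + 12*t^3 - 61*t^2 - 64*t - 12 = 7*m^3 + m^2*(-24*t - 80) + m*(-19*t^2 + 140*t + 243) + 12*t^3 - 30*t^2 - 132*t - 90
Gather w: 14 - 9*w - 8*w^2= -8*w^2 - 9*w + 14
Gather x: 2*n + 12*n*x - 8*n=12*n*x - 6*n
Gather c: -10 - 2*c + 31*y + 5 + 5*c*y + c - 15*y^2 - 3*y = c*(5*y - 1) - 15*y^2 + 28*y - 5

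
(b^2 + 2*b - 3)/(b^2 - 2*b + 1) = (b + 3)/(b - 1)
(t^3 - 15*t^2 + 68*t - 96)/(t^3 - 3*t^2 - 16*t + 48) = (t - 8)/(t + 4)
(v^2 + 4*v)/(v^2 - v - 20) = v/(v - 5)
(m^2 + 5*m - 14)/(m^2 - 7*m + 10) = (m + 7)/(m - 5)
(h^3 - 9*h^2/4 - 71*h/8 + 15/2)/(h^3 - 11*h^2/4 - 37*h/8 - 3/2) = (8*h^2 + 14*h - 15)/(8*h^2 + 10*h + 3)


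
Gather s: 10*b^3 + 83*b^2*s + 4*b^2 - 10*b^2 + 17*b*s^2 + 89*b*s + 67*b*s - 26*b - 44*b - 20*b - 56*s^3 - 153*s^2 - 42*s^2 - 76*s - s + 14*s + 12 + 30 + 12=10*b^3 - 6*b^2 - 90*b - 56*s^3 + s^2*(17*b - 195) + s*(83*b^2 + 156*b - 63) + 54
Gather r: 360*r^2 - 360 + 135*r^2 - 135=495*r^2 - 495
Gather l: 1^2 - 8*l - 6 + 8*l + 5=0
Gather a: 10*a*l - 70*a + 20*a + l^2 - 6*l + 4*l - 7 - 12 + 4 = a*(10*l - 50) + l^2 - 2*l - 15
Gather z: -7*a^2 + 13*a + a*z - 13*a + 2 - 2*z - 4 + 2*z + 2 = -7*a^2 + a*z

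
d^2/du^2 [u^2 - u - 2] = 2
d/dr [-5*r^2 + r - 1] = 1 - 10*r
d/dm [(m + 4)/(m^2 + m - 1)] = (m^2 + m - (m + 4)*(2*m + 1) - 1)/(m^2 + m - 1)^2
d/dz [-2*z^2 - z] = -4*z - 1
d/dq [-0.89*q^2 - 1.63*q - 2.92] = -1.78*q - 1.63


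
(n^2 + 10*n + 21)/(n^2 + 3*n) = (n + 7)/n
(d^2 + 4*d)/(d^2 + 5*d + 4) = d/(d + 1)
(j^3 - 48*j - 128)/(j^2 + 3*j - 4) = (j^2 - 4*j - 32)/(j - 1)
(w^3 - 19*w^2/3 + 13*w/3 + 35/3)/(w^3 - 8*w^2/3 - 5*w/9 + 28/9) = 3*(w - 5)/(3*w - 4)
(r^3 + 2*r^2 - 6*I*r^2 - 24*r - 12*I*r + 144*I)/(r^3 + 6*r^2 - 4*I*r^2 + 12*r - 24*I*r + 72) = (r - 4)/(r + 2*I)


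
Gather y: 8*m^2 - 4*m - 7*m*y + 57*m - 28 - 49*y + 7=8*m^2 + 53*m + y*(-7*m - 49) - 21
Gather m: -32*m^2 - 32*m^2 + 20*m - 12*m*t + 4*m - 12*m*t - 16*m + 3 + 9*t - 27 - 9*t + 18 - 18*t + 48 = -64*m^2 + m*(8 - 24*t) - 18*t + 42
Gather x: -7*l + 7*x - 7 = -7*l + 7*x - 7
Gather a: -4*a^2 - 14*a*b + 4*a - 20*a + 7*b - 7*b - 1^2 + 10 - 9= -4*a^2 + a*(-14*b - 16)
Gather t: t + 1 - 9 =t - 8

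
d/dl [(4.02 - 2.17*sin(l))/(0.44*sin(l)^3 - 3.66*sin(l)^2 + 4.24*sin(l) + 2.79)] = (1.9096*sin(l)^3 - 13.2486*sin(l)^2 + 29.4264*sin(l) - 23.0991)*cos(l)/(0.1936*sin(l)^6 - 3.2208*sin(l)^5 + 17.1268*sin(l)^4 - 28.5816*sin(l)^3 - 2.4452*sin(l)^2 + 23.6592*sin(l) + 7.7841)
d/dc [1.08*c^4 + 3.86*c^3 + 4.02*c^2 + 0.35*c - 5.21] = 4.32*c^3 + 11.58*c^2 + 8.04*c + 0.35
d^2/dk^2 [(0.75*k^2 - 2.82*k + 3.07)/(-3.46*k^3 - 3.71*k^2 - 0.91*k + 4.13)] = (-17.9574*k^6 + 202.559472*k^5 - 209.669772*k^4 - 715.641122*k^3 + 103.084548*k^2 - 66.152562*k - 103.551994)/(41.421736*k^9 + 133.243908*k^8 + 175.553826*k^7 - 27.175477*k^6 - 271.919277*k^5 - 239.342754*k^4 + 94.144435*k^3 + 179.583138*k^2 + 46.565337*k - 70.444997)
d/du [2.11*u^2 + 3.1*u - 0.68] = 4.22*u + 3.1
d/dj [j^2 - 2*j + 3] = 2*j - 2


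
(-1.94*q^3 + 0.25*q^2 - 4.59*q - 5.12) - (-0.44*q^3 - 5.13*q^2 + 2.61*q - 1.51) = -1.5*q^3 + 5.38*q^2 - 7.2*q - 3.61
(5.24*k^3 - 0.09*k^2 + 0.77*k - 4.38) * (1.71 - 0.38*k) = -1.9912*k^4 + 8.9946*k^3 - 0.4465*k^2 + 2.9811*k - 7.4898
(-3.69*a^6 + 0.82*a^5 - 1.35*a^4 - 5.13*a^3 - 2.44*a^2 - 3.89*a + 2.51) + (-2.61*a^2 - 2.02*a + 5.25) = -3.69*a^6 + 0.82*a^5 - 1.35*a^4 - 5.13*a^3 - 5.05*a^2 - 5.91*a + 7.76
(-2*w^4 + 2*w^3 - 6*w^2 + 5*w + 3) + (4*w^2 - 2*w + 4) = -2*w^4 + 2*w^3 - 2*w^2 + 3*w + 7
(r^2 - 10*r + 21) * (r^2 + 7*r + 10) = r^4 - 3*r^3 - 39*r^2 + 47*r + 210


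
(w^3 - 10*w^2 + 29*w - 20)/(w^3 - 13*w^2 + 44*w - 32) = (w - 5)/(w - 8)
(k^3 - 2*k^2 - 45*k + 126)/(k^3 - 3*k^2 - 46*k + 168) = (k - 3)/(k - 4)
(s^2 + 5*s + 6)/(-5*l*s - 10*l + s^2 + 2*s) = (s + 3)/(-5*l + s)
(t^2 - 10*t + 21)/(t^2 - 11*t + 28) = (t - 3)/(t - 4)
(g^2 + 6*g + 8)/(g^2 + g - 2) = (g + 4)/(g - 1)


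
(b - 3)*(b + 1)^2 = b^3 - b^2 - 5*b - 3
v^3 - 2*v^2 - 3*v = v*(v - 3)*(v + 1)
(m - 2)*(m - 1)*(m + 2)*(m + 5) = m^4 + 4*m^3 - 9*m^2 - 16*m + 20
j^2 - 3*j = j*(j - 3)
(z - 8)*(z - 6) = z^2 - 14*z + 48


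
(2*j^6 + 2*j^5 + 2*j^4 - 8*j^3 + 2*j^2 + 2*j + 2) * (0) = 0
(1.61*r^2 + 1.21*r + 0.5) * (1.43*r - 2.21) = 2.3023*r^3 - 1.8278*r^2 - 1.9591*r - 1.105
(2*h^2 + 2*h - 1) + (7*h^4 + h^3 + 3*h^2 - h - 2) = 7*h^4 + h^3 + 5*h^2 + h - 3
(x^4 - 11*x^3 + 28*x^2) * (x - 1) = x^5 - 12*x^4 + 39*x^3 - 28*x^2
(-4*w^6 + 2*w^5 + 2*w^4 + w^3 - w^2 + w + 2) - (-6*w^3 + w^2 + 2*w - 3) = -4*w^6 + 2*w^5 + 2*w^4 + 7*w^3 - 2*w^2 - w + 5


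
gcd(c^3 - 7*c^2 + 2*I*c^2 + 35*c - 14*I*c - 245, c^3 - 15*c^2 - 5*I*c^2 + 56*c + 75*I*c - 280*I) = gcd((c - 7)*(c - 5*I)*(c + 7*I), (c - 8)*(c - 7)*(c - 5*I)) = c^2 + c*(-7 - 5*I) + 35*I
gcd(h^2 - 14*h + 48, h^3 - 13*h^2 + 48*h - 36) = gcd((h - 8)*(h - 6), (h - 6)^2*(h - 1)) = h - 6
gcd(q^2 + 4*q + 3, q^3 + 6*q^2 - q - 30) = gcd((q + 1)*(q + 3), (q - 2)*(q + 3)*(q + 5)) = q + 3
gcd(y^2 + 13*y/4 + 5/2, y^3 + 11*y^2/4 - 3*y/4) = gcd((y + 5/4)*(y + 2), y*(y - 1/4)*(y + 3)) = 1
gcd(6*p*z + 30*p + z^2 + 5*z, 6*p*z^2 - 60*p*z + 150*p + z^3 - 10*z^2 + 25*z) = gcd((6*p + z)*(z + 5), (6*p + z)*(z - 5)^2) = 6*p + z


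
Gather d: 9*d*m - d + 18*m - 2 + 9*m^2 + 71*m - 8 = d*(9*m - 1) + 9*m^2 + 89*m - 10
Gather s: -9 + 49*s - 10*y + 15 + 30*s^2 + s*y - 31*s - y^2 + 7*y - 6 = 30*s^2 + s*(y + 18) - y^2 - 3*y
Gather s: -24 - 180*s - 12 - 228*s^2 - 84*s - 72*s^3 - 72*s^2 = -72*s^3 - 300*s^2 - 264*s - 36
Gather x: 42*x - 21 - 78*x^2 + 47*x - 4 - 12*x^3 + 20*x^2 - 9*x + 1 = -12*x^3 - 58*x^2 + 80*x - 24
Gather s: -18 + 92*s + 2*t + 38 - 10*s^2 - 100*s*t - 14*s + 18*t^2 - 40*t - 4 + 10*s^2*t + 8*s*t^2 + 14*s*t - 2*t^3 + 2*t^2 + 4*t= s^2*(10*t - 10) + s*(8*t^2 - 86*t + 78) - 2*t^3 + 20*t^2 - 34*t + 16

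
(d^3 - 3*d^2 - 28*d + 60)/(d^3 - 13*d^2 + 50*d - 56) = (d^2 - d - 30)/(d^2 - 11*d + 28)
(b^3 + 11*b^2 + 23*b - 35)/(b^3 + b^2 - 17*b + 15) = (b + 7)/(b - 3)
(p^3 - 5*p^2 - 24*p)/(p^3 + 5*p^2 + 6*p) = (p - 8)/(p + 2)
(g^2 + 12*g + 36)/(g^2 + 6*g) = (g + 6)/g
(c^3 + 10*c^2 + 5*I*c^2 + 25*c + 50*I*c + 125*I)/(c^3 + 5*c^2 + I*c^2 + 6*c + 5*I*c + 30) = (c^2 + 5*c*(1 + I) + 25*I)/(c^2 + I*c + 6)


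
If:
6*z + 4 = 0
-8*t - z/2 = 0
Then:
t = 1/24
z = -2/3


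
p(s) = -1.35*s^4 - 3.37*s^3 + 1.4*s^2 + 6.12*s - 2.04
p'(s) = -5.4*s^3 - 10.11*s^2 + 2.8*s + 6.12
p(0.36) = 0.16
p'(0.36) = 5.57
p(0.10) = -1.42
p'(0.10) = 6.29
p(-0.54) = -4.52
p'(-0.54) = 2.51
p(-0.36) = -3.93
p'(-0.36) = 4.05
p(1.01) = 0.69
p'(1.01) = -6.93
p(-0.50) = -4.41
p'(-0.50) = 2.87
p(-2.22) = -4.65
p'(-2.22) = 9.16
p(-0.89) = -4.85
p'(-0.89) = -0.57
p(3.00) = -171.42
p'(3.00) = -222.27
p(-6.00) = -1010.04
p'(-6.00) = 791.76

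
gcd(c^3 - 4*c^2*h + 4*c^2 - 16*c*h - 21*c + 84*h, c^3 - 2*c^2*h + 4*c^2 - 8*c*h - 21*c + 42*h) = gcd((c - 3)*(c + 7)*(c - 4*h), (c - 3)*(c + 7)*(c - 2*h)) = c^2 + 4*c - 21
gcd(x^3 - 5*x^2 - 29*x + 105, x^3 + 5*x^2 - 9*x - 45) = x^2 + 2*x - 15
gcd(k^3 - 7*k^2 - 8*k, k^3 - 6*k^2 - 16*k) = k^2 - 8*k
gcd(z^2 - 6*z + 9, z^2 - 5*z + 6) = z - 3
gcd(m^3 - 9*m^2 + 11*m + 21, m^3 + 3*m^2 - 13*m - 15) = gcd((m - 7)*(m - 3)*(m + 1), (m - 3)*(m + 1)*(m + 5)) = m^2 - 2*m - 3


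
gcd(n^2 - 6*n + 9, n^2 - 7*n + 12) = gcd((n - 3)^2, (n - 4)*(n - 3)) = n - 3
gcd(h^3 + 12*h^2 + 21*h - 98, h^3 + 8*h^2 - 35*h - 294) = h^2 + 14*h + 49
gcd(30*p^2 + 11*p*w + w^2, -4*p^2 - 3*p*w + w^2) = 1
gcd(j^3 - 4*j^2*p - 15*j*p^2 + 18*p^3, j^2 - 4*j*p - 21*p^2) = j + 3*p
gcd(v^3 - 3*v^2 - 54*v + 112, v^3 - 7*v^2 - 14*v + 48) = v^2 - 10*v + 16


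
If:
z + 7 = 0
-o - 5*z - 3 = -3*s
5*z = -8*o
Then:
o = 35/8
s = -221/24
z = -7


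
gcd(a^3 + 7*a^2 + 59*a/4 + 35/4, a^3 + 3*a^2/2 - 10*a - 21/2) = a^2 + 9*a/2 + 7/2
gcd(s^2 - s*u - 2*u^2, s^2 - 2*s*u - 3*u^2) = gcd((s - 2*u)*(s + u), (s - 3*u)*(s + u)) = s + u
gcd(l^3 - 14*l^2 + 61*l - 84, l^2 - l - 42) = l - 7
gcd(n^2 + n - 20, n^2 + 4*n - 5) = n + 5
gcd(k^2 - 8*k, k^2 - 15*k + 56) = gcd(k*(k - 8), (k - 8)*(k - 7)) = k - 8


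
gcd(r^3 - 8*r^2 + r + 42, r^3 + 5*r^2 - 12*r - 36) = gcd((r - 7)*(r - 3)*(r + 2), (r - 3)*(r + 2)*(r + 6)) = r^2 - r - 6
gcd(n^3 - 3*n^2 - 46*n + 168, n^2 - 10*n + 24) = n^2 - 10*n + 24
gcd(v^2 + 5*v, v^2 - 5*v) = v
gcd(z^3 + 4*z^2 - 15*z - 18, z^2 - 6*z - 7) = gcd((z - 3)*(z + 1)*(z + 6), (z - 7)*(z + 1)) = z + 1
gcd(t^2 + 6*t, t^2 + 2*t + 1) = 1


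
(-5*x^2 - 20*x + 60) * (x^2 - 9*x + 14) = -5*x^4 + 25*x^3 + 170*x^2 - 820*x + 840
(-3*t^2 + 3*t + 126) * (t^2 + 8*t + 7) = -3*t^4 - 21*t^3 + 129*t^2 + 1029*t + 882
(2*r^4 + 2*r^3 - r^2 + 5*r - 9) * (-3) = -6*r^4 - 6*r^3 + 3*r^2 - 15*r + 27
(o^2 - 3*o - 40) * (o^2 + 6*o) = o^4 + 3*o^3 - 58*o^2 - 240*o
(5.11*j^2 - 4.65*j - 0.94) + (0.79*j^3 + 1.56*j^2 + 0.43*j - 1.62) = 0.79*j^3 + 6.67*j^2 - 4.22*j - 2.56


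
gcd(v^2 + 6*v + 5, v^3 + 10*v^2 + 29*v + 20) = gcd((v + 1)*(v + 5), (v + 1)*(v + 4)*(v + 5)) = v^2 + 6*v + 5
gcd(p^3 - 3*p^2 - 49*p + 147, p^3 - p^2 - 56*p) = p + 7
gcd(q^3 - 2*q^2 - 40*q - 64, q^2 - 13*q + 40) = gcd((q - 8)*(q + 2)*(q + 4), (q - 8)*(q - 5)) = q - 8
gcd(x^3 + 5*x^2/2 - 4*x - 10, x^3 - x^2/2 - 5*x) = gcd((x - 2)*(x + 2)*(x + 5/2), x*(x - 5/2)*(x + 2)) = x + 2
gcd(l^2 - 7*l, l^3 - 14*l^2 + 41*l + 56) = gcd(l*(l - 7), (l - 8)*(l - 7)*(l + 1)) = l - 7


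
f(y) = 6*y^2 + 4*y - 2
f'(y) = 12*y + 4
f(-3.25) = 48.38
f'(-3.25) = -35.00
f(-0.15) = -2.46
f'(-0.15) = 2.20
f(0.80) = 5.04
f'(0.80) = 13.60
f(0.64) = 3.02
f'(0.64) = 11.68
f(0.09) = -1.59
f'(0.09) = 5.08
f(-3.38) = 53.03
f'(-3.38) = -36.56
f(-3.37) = 52.66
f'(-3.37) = -36.44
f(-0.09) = -2.31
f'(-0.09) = 2.92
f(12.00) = 910.00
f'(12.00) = 148.00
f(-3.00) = 40.00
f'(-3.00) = -32.00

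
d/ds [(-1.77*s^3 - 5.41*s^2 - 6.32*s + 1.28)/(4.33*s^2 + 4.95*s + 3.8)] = (-7.6641*s^4 - 17.523*s^3 - 19.5919*s^2 - 52.2008*s - 30.352)/(18.7489*s^4 + 42.867*s^3 + 57.4105*s^2 + 37.62*s + 14.44)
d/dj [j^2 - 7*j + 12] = 2*j - 7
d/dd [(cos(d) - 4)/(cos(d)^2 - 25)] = (cos(d)^2 - 8*cos(d) + 25)*sin(d)/(cos(d)^2 - 25)^2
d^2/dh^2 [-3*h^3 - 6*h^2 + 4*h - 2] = -18*h - 12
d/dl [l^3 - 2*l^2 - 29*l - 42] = 3*l^2 - 4*l - 29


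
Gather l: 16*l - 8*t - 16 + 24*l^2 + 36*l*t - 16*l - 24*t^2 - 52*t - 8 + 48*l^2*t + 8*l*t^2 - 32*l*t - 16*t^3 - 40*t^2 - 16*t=l^2*(48*t + 24) + l*(8*t^2 + 4*t) - 16*t^3 - 64*t^2 - 76*t - 24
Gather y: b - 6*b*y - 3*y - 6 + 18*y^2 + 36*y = b + 18*y^2 + y*(33 - 6*b) - 6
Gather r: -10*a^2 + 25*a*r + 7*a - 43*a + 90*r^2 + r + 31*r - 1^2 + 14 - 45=-10*a^2 - 36*a + 90*r^2 + r*(25*a + 32) - 32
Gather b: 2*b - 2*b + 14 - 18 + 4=0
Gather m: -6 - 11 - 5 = -22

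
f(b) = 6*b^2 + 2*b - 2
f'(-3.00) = -34.00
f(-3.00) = 46.00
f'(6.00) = 74.00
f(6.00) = 226.00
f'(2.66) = 33.92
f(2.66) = 45.77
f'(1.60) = 21.20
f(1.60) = 16.56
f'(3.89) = 48.68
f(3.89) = 96.57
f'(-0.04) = 1.52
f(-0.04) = -2.07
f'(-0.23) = -0.76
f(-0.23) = -2.14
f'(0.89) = 12.68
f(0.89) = 4.53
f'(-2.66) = -29.92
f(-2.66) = 35.13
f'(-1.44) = -15.28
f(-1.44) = 7.56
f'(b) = 12*b + 2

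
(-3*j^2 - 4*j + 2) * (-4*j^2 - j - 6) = 12*j^4 + 19*j^3 + 14*j^2 + 22*j - 12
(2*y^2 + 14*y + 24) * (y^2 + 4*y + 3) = 2*y^4 + 22*y^3 + 86*y^2 + 138*y + 72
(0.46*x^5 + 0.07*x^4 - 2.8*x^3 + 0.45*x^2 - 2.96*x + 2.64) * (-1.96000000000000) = -0.9016*x^5 - 0.1372*x^4 + 5.488*x^3 - 0.882*x^2 + 5.8016*x - 5.1744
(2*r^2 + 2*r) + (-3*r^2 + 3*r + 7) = -r^2 + 5*r + 7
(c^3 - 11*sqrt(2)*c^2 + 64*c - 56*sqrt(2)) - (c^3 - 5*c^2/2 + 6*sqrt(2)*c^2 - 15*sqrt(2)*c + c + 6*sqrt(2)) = -17*sqrt(2)*c^2 + 5*c^2/2 + 15*sqrt(2)*c + 63*c - 62*sqrt(2)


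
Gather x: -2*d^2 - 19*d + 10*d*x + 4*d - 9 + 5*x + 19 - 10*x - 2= -2*d^2 - 15*d + x*(10*d - 5) + 8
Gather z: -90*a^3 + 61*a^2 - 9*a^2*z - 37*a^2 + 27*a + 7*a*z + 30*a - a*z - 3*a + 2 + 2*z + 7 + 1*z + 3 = -90*a^3 + 24*a^2 + 54*a + z*(-9*a^2 + 6*a + 3) + 12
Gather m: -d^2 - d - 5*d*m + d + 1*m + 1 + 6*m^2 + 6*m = -d^2 + 6*m^2 + m*(7 - 5*d) + 1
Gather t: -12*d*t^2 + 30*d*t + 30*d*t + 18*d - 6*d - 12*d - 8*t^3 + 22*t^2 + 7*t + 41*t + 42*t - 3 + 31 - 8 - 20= -8*t^3 + t^2*(22 - 12*d) + t*(60*d + 90)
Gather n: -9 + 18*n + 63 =18*n + 54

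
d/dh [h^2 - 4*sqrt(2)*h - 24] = 2*h - 4*sqrt(2)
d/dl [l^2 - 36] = 2*l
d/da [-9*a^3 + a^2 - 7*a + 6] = -27*a^2 + 2*a - 7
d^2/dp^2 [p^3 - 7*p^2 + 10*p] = 6*p - 14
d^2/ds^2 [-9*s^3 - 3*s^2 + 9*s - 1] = -54*s - 6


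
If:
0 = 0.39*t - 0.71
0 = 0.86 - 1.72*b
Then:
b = 0.50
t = 1.82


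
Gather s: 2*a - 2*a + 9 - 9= 0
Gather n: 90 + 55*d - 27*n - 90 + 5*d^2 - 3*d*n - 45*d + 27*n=5*d^2 - 3*d*n + 10*d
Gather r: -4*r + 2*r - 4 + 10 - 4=2 - 2*r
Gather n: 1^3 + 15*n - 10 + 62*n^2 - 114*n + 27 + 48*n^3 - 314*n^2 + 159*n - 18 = 48*n^3 - 252*n^2 + 60*n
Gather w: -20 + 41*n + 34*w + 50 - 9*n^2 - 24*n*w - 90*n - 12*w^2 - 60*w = -9*n^2 - 49*n - 12*w^2 + w*(-24*n - 26) + 30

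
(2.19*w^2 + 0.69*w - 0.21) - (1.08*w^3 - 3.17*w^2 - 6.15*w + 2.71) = -1.08*w^3 + 5.36*w^2 + 6.84*w - 2.92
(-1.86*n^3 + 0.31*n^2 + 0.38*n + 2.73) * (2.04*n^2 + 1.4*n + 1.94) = -3.7944*n^5 - 1.9716*n^4 - 2.3992*n^3 + 6.7026*n^2 + 4.5592*n + 5.2962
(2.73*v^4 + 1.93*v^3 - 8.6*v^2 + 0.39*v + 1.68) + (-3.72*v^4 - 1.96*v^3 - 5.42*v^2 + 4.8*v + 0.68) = -0.99*v^4 - 0.03*v^3 - 14.02*v^2 + 5.19*v + 2.36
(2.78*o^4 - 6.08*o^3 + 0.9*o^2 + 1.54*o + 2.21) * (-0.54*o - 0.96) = -1.5012*o^5 + 0.614400000000001*o^4 + 5.3508*o^3 - 1.6956*o^2 - 2.6718*o - 2.1216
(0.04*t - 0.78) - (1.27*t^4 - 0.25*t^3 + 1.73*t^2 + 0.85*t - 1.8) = -1.27*t^4 + 0.25*t^3 - 1.73*t^2 - 0.81*t + 1.02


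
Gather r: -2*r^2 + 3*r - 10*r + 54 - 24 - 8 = -2*r^2 - 7*r + 22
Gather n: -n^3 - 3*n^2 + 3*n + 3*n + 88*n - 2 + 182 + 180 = -n^3 - 3*n^2 + 94*n + 360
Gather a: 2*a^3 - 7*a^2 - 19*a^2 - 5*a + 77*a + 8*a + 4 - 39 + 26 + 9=2*a^3 - 26*a^2 + 80*a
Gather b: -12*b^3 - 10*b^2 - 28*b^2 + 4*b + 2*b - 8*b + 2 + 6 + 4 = -12*b^3 - 38*b^2 - 2*b + 12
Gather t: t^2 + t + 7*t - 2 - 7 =t^2 + 8*t - 9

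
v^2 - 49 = (v - 7)*(v + 7)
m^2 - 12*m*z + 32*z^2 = (m - 8*z)*(m - 4*z)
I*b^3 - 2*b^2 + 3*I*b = b*(b + 3*I)*(I*b + 1)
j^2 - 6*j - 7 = (j - 7)*(j + 1)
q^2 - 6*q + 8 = (q - 4)*(q - 2)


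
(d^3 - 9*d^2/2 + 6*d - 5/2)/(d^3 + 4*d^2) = (2*d^3 - 9*d^2 + 12*d - 5)/(2*d^2*(d + 4))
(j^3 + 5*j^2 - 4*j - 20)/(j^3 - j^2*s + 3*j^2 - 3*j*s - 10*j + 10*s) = (-j - 2)/(-j + s)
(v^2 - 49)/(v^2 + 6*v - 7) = (v - 7)/(v - 1)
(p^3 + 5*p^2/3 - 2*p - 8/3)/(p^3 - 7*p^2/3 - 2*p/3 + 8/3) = (p + 2)/(p - 2)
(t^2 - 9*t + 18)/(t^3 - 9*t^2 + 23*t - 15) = (t - 6)/(t^2 - 6*t + 5)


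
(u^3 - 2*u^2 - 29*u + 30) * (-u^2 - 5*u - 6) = -u^5 - 3*u^4 + 33*u^3 + 127*u^2 + 24*u - 180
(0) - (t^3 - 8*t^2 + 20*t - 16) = -t^3 + 8*t^2 - 20*t + 16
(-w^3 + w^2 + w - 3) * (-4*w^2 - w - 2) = 4*w^5 - 3*w^4 - 3*w^3 + 9*w^2 + w + 6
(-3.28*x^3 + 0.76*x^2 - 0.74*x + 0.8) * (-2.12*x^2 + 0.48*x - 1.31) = 6.9536*x^5 - 3.1856*x^4 + 6.2304*x^3 - 3.0468*x^2 + 1.3534*x - 1.048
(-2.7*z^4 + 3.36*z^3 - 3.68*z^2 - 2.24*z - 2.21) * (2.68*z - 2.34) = -7.236*z^5 + 15.3228*z^4 - 17.7248*z^3 + 2.608*z^2 - 0.6812*z + 5.1714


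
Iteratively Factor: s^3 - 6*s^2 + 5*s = (s - 1)*(s^2 - 5*s) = s*(s - 1)*(s - 5)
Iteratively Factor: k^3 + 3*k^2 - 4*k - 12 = (k + 3)*(k^2 - 4) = (k + 2)*(k + 3)*(k - 2)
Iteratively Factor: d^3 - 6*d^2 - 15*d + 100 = (d - 5)*(d^2 - d - 20) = (d - 5)^2*(d + 4)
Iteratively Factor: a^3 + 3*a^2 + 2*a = (a + 1)*(a^2 + 2*a) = a*(a + 1)*(a + 2)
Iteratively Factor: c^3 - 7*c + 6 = (c - 1)*(c^2 + c - 6) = (c - 2)*(c - 1)*(c + 3)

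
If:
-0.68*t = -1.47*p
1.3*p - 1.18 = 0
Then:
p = 0.91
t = 1.96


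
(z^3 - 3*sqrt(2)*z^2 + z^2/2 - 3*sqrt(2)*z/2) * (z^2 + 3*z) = z^5 - 3*sqrt(2)*z^4 + 7*z^4/2 - 21*sqrt(2)*z^3/2 + 3*z^3/2 - 9*sqrt(2)*z^2/2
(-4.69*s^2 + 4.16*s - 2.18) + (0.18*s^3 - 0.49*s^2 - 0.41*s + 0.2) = 0.18*s^3 - 5.18*s^2 + 3.75*s - 1.98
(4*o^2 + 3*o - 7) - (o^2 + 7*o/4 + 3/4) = 3*o^2 + 5*o/4 - 31/4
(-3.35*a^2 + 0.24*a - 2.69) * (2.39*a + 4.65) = -8.0065*a^3 - 15.0039*a^2 - 5.3131*a - 12.5085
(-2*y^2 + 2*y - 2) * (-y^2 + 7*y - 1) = 2*y^4 - 16*y^3 + 18*y^2 - 16*y + 2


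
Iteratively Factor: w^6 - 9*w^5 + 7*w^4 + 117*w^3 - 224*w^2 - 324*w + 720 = (w - 3)*(w^5 - 6*w^4 - 11*w^3 + 84*w^2 + 28*w - 240) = (w - 3)*(w + 2)*(w^4 - 8*w^3 + 5*w^2 + 74*w - 120) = (w - 3)*(w - 2)*(w + 2)*(w^3 - 6*w^2 - 7*w + 60) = (w - 3)*(w - 2)*(w + 2)*(w + 3)*(w^2 - 9*w + 20) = (w - 4)*(w - 3)*(w - 2)*(w + 2)*(w + 3)*(w - 5)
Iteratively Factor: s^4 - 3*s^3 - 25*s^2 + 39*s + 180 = (s - 5)*(s^3 + 2*s^2 - 15*s - 36) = (s - 5)*(s + 3)*(s^2 - s - 12) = (s - 5)*(s + 3)^2*(s - 4)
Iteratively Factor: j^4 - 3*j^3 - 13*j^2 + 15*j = (j + 3)*(j^3 - 6*j^2 + 5*j) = (j - 1)*(j + 3)*(j^2 - 5*j) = (j - 5)*(j - 1)*(j + 3)*(j)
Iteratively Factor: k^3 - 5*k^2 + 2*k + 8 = (k + 1)*(k^2 - 6*k + 8) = (k - 4)*(k + 1)*(k - 2)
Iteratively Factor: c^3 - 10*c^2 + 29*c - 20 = (c - 1)*(c^2 - 9*c + 20) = (c - 5)*(c - 1)*(c - 4)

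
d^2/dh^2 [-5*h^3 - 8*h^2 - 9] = -30*h - 16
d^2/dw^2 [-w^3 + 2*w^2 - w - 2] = 4 - 6*w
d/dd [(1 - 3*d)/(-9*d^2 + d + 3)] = (27*d^2 - 3*d - (3*d - 1)*(18*d - 1) - 9)/(-9*d^2 + d + 3)^2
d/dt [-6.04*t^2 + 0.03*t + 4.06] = 0.03 - 12.08*t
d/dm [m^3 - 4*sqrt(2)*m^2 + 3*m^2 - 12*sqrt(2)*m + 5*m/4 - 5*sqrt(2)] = 3*m^2 - 8*sqrt(2)*m + 6*m - 12*sqrt(2) + 5/4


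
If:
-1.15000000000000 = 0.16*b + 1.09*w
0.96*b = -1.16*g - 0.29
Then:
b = -6.8125*w - 7.1875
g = 5.63793103448276*w + 5.69827586206897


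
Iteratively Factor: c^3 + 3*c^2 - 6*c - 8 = (c + 1)*(c^2 + 2*c - 8) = (c - 2)*(c + 1)*(c + 4)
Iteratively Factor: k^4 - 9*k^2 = (k + 3)*(k^3 - 3*k^2) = k*(k + 3)*(k^2 - 3*k) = k*(k - 3)*(k + 3)*(k)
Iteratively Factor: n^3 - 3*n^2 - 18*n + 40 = (n - 2)*(n^2 - n - 20) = (n - 5)*(n - 2)*(n + 4)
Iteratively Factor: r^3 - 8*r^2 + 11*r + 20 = (r - 4)*(r^2 - 4*r - 5) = (r - 4)*(r + 1)*(r - 5)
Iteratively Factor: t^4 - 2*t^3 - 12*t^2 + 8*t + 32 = (t + 2)*(t^3 - 4*t^2 - 4*t + 16) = (t - 2)*(t + 2)*(t^2 - 2*t - 8) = (t - 2)*(t + 2)^2*(t - 4)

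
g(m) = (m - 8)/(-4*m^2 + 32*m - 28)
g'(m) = (m - 8)*(8*m - 32)/(-4*m^2 + 32*m - 28)^2 + 1/(-4*m^2 + 32*m - 28) = (-m^2 + 8*m + 2*(m - 8)*(m - 4) - 7)/(4*(m^2 - 8*m + 7)^2)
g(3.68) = -0.12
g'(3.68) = 0.04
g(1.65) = -0.46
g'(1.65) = 0.69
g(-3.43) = 0.06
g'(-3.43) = 0.01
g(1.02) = -14.59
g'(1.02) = 729.17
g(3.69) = -0.12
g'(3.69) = 0.04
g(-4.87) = 0.05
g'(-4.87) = 0.01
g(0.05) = 0.30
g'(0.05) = 0.32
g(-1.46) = 0.11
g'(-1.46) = 0.05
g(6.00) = -0.10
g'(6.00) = -0.03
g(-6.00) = 0.04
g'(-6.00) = 0.01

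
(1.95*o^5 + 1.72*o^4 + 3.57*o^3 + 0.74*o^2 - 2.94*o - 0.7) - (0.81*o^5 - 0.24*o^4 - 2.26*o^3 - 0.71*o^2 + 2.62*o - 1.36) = 1.14*o^5 + 1.96*o^4 + 5.83*o^3 + 1.45*o^2 - 5.56*o + 0.66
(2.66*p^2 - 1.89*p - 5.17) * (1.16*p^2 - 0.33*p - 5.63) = 3.0856*p^4 - 3.0702*p^3 - 20.3493*p^2 + 12.3468*p + 29.1071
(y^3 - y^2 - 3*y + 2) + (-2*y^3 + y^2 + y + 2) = -y^3 - 2*y + 4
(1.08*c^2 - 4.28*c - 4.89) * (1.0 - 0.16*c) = -0.1728*c^3 + 1.7648*c^2 - 3.4976*c - 4.89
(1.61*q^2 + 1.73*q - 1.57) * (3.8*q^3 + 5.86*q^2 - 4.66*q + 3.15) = 6.118*q^5 + 16.0086*q^4 - 3.3308*q^3 - 12.1905*q^2 + 12.7657*q - 4.9455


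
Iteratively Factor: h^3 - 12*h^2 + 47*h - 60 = (h - 3)*(h^2 - 9*h + 20) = (h - 4)*(h - 3)*(h - 5)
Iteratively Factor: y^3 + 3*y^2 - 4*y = (y - 1)*(y^2 + 4*y) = y*(y - 1)*(y + 4)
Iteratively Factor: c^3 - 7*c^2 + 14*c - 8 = (c - 1)*(c^2 - 6*c + 8) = (c - 2)*(c - 1)*(c - 4)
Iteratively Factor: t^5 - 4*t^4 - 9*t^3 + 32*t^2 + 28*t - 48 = (t + 2)*(t^4 - 6*t^3 + 3*t^2 + 26*t - 24) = (t - 4)*(t + 2)*(t^3 - 2*t^2 - 5*t + 6) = (t - 4)*(t + 2)^2*(t^2 - 4*t + 3) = (t - 4)*(t - 1)*(t + 2)^2*(t - 3)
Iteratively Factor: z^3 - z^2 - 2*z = (z)*(z^2 - z - 2) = z*(z - 2)*(z + 1)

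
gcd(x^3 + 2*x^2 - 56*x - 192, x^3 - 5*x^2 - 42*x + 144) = x^2 - 2*x - 48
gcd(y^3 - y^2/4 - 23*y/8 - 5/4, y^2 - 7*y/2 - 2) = y + 1/2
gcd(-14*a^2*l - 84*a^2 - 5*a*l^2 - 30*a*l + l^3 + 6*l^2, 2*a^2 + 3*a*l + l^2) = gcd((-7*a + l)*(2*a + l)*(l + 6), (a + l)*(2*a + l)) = 2*a + l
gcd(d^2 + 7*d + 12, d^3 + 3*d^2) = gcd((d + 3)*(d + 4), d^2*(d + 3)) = d + 3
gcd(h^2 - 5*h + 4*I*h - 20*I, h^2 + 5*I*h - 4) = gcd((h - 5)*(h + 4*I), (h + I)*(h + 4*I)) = h + 4*I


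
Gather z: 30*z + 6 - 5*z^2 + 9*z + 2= -5*z^2 + 39*z + 8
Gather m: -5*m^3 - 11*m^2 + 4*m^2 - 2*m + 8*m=-5*m^3 - 7*m^2 + 6*m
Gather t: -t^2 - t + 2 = -t^2 - t + 2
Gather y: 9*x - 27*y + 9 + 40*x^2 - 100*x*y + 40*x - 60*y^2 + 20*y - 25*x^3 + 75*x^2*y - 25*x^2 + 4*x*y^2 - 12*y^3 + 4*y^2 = -25*x^3 + 15*x^2 + 49*x - 12*y^3 + y^2*(4*x - 56) + y*(75*x^2 - 100*x - 7) + 9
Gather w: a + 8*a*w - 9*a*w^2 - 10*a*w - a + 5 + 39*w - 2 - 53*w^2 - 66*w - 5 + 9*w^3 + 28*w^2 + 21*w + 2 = 9*w^3 + w^2*(-9*a - 25) + w*(-2*a - 6)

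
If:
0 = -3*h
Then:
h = 0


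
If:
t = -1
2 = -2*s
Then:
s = -1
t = -1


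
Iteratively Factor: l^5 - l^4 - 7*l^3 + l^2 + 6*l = (l - 1)*(l^4 - 7*l^2 - 6*l) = (l - 3)*(l - 1)*(l^3 + 3*l^2 + 2*l) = (l - 3)*(l - 1)*(l + 2)*(l^2 + l) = l*(l - 3)*(l - 1)*(l + 2)*(l + 1)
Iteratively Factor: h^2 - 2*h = (h)*(h - 2)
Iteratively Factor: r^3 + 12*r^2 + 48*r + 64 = (r + 4)*(r^2 + 8*r + 16) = (r + 4)^2*(r + 4)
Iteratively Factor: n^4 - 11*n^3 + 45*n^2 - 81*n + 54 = (n - 3)*(n^3 - 8*n^2 + 21*n - 18) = (n - 3)^2*(n^2 - 5*n + 6) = (n - 3)^3*(n - 2)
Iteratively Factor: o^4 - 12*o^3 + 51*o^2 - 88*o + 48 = (o - 3)*(o^3 - 9*o^2 + 24*o - 16) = (o - 4)*(o - 3)*(o^2 - 5*o + 4) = (o - 4)^2*(o - 3)*(o - 1)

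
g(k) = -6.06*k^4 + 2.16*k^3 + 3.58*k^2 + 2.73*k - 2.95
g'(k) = -24.24*k^3 + 6.48*k^2 + 7.16*k + 2.73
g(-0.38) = -3.72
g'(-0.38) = 2.28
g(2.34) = -130.98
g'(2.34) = -255.62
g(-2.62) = -309.92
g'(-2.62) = 464.40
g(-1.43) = -31.19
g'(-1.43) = 76.62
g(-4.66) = -3014.21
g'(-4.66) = 2563.04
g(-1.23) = -18.78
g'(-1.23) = 48.83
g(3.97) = -1305.88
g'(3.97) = -1383.43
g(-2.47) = -245.96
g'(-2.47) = 389.86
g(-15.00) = -313315.90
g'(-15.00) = 83163.33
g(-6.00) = -8210.77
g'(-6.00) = 5428.89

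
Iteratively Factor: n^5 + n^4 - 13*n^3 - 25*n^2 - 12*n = (n - 4)*(n^4 + 5*n^3 + 7*n^2 + 3*n) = (n - 4)*(n + 1)*(n^3 + 4*n^2 + 3*n) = n*(n - 4)*(n + 1)*(n^2 + 4*n + 3) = n*(n - 4)*(n + 1)*(n + 3)*(n + 1)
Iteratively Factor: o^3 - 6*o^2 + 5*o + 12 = (o + 1)*(o^2 - 7*o + 12) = (o - 3)*(o + 1)*(o - 4)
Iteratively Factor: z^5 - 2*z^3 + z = (z - 1)*(z^4 + z^3 - z^2 - z) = (z - 1)^2*(z^3 + 2*z^2 + z) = z*(z - 1)^2*(z^2 + 2*z + 1) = z*(z - 1)^2*(z + 1)*(z + 1)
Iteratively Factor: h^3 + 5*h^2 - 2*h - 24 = (h - 2)*(h^2 + 7*h + 12) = (h - 2)*(h + 3)*(h + 4)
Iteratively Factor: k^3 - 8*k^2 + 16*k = (k - 4)*(k^2 - 4*k) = k*(k - 4)*(k - 4)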